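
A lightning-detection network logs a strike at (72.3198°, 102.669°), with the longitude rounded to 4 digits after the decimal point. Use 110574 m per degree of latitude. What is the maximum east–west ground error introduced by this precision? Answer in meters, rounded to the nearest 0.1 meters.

Rounding to 4 decimal places leaves the longitude within ±5e-05° of the true value.
One degree of longitude at 72.3198° is 110574 × cos 72.3198° ≈ 110574 × 0.3037 = 33581.7 m.
Maximum E–W displacement: 5e-05 × 33581.7 = 1.67909 m.

1.7 meters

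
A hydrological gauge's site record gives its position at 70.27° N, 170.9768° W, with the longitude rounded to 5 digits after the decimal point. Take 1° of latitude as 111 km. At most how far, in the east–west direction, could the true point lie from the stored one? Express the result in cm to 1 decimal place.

18.7 cm

Rounding to 5 decimal places leaves the longitude within ±5e-06° of the true value.
At latitude 70.27° a degree of longitude spans 111000 m × cos 70.27° = 111000 × 0.3376 ≈ 37472.3 m.
Maximum E–W displacement: 5e-06 × 37472.3 = 0.187361 m.
That is 0.187361 m = 18.736 cm.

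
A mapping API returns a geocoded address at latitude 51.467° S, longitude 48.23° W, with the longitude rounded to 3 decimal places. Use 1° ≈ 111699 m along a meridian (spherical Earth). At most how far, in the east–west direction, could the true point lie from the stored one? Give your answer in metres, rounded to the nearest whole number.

35 metres

Rounding to 3 decimal places leaves the longitude within ±0.0005° of the true value.
One degree of longitude at 51.467° is 111699 × cos 51.467° ≈ 111699 × 0.6230 = 69584.6 m.
East–west error: 0.0005° × 69584.6 m/° ≈ 34.7923 m.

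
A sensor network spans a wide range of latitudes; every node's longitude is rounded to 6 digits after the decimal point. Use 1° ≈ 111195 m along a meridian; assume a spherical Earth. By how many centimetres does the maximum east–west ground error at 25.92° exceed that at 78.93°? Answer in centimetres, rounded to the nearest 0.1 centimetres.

Rounding to 6 decimal places leaves the longitude within ±5e-07° of the true value.
Error at 25.92° = 5e-07° × 111195 × cos 25.92° ≈ 0.055597 × 0.8994 = 0.050005 m.
At 78.93°: 5e-07° × 111195 × cos 78.93° = 5e-07 × 111195 × 0.1920 ≈ 0.010675 m.
So the lower-latitude error exceeds the higher by 0.050005 − 0.010675 = 0.03933 m.
That is 0.0393295 m = 3.933 cm.

3.9 centimetres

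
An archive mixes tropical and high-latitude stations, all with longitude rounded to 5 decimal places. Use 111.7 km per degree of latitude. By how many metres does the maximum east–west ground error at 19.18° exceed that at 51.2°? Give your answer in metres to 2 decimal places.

Rounding to 5 decimal places leaves the longitude within ±5e-06° of the true value.
At 19.18°: 5e-06° × 111700 × cos 19.18° = 5e-06 × 111700 × 0.9445 ≈ 0.5275 m.
At 51.2°: 5e-06° × 111700 × cos 51.2° = 5e-06 × 111700 × 0.6266 ≈ 0.34996 m.
Difference: 0.5275 − 0.34996 = 0.17754 m.

0.18 metres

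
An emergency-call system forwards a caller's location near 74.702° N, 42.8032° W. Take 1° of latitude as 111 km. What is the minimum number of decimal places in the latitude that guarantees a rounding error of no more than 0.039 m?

One degree of latitude covers 111000 m.
With N decimal places the half-ulp bound is 0.5·10⁻ᴺ°, or 0.5·10⁻ᴺ × 111000 m on the ground.
Need 0.5 × 111000 × 10⁻ᴺ ≤ 0.039 → 10⁻ᴺ ≤ 7.027e-07, so N ≥ 6.15.
So 7 decimal places suffice (0.00555 m); 6 would allow up to 0.0555 m.

7 decimal places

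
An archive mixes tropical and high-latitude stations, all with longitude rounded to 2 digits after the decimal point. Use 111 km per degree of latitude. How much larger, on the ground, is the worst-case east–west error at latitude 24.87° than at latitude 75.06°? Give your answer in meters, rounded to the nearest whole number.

Rounding to 2 decimal places leaves the longitude within ±0.005° of the true value.
Error at 24.87° = 0.005° × 111000 × cos 24.87° ≈ 555 × 0.9073 = 503.53 m.
Error at 75.06° = 0.005° × 111000 × cos 75.06° ≈ 555 × 0.2578 = 143.08 m.
So the lower-latitude error exceeds the higher by 503.53 − 143.08 = 360.45 m.

360 meters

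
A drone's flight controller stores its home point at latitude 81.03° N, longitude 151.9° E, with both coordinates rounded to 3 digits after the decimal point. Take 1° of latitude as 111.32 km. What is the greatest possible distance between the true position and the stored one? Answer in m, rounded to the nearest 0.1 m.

Rounding to 3 decimal places leaves each coordinate within ±0.0005° of the true value.
North–south component: 0.0005° × 111320 = 55.66 m.
East–west component at 81.03°: 0.0005° × 111320 × cos 81.03° ≈ 0.0005 × 17356.7 ≈ 8.67836 m.
The two errors are perpendicular, so the maximum displacement is √(55.66² + 8.67836²) ≈ 56.3325 m.

56.3 m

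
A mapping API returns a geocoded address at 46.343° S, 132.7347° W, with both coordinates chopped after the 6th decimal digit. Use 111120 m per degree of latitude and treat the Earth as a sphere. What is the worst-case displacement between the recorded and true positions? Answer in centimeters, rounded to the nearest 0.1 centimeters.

Truncating at 6 decimal places can drop up to a full unit in the last place, so each coordinate may be off by as much as 1e-06°.
Latitude error → 1e-06 × 111120 = 0.11112 m along the meridian.
E–W at 46.343°: 1e-06° × 111120 × cos 46.343° = 1e-06 × 111120 × 0.6903 ≈ 0.0767105 m.
Combining orthogonally: (0.11112² + 0.0767105²)^½ ≈ 0.135027 m.
That is 0.135027 m = 13.503 cm.

13.5 centimeters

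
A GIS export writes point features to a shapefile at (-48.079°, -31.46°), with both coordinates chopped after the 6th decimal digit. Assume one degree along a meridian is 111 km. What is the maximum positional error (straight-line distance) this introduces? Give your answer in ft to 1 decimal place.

0.4 ft

Truncating at 6 decimal places can drop up to a full unit in the last place, so each coordinate may be off by as much as 1e-06°.
N–S: 1e-06° × 111000 m/° = 0.111 m.
E–W at 48.079°: 1e-06° × 111000 × cos 48.079° = 1e-06 × 111000 × 0.6681 ≈ 0.0741597 m.
Combining orthogonally: (0.111² + 0.0741597²)^½ ≈ 0.133494 m.
Converting: 0.133494 m × 3.2808 ft/m ≈ 0.43797 ft.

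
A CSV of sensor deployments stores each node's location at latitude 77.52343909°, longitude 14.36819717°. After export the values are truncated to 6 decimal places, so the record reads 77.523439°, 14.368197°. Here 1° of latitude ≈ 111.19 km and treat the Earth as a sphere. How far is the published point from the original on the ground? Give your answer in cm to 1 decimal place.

1.1 cm

The latitude changed by +0.00000009° and the longitude by +0.00000017°.
N–S: 0.00000009° × 111190 m/° = 0.0100071 m.
E–W at 77.5234°: 0.00000017° × 111190 × cos 77.5234° = 0.00000017 × 111190 × 0.2160 ≈ 0.00408366 m.
Combined displacement = (0.0100071² + 0.00408366²)^½ ≈ 0.0108083 m.
That is 0.0108083 m = 1.0808 cm.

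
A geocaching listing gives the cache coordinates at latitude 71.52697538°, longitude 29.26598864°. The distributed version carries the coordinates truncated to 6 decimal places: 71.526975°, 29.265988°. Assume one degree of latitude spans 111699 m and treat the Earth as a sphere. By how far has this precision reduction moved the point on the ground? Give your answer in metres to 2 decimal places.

0.05 metres

Δlat = 71.52697538 − 71.526975 = +0.00000038°; Δlon = 29.26598864 − 29.265988 = +0.00000064°.
North–south shift: 0.00000038 × 111699 = 0.0424456 m.
E–W at 71.527°: 0.00000064° × 111699 × cos 71.527° = 0.00000064 × 111699 × 0.3169 ≈ 0.0226514 m.
Hypotenuse of the two orthogonal shifts: √(0.0424456² + 0.0226514²) = 0.0481115 m.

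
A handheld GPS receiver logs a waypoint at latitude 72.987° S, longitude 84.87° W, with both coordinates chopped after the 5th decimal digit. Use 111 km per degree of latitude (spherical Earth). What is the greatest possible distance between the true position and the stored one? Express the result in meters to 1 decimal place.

1.2 meters

Truncating at 5 decimal places can drop up to a full unit in the last place, so each coordinate may be off by as much as 1e-05°.
N–S: 1e-05° × 111000 m/° = 1.11 m.
Longitude error → 1e-05 × 111000 × cos 72.987° = 1e-05 × 111000 × 0.2926 ≈ 0.324773 m.
Worst case both components are at the extreme and orthogonal: √(1.11² + 0.324773²) ≈ 1.15654 m.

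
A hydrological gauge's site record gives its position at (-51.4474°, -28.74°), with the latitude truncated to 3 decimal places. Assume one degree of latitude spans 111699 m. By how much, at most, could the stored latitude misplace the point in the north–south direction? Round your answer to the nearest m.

112 m

Truncating at 3 decimal places can drop up to a full unit in the last place, so the latitude may be off by as much as 0.001°.
So the N–S error is at most 0.001 × 111699 = 111.699 m.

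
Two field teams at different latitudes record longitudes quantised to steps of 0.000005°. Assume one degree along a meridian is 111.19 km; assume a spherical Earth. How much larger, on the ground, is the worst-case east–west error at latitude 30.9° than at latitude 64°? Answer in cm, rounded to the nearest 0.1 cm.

With a 0.000005° grid the true value lies within half a step, ±0.000005°/2 = ±2.5e-06°, of the stored one.
At 30.9°: 2.5e-06° × 111190 × cos 30.9° = 2.5e-06 × 111190 × 0.8581 ≈ 0.23852 m.
At 64°: 2.5e-06° × 111190 × cos 64° = 2.5e-06 × 111190 × 0.4384 ≈ 0.12186 m.
So the lower-latitude error exceeds the higher by 0.23852 − 0.12186 = 0.11666 m.
That is 0.116664 m = 11.666 cm.

11.7 cm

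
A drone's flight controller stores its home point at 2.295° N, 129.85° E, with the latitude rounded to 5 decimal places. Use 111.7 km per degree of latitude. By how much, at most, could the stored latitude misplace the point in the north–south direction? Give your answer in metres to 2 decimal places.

Rounding to 5 decimal places leaves the latitude within ±5e-06° of the true value.
So the N–S error is at most 5e-06 × 111700 = 0.5585 m.

0.56 metres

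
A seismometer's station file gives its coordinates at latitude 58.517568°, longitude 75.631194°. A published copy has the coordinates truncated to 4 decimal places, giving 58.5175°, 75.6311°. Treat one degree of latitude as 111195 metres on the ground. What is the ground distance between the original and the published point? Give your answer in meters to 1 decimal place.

The latitude changed by +0.000068° and the longitude by +0.000094°.
N–S: 0.000068° × 111195 m/° = 7.56126 m.
E–W at 58.5175°: 0.000094° × 111195 × cos 58.5175° = 0.000094 × 111195 × 0.5222 ≈ 5.45861 m.
Hypotenuse of the two orthogonal shifts: √(7.56126² + 5.45861²) = 9.32572 m.

9.3 meters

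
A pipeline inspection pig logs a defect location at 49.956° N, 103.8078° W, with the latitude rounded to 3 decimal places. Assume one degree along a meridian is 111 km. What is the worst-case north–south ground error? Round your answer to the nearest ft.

Rounding to 3 decimal places leaves the latitude within ±0.0005° of the true value.
So the N–S error is at most 0.0005 × 111000 = 55.5 m.
In feet: 55.5 m ÷ 0.3048 ≈ 182.09 ft.

182 ft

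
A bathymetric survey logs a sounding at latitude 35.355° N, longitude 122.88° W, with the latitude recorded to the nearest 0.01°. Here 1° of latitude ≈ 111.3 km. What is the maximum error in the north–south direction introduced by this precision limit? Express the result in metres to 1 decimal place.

556.5 metres

Rounding to 2 decimal places leaves the latitude within ±0.005° of the true value.
Along the meridian that is 0.005° × 111300 m/° = 556.5 m.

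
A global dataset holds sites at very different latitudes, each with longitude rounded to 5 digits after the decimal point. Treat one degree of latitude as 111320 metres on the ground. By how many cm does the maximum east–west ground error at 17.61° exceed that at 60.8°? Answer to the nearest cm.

Rounding to 5 decimal places leaves the longitude within ±5e-06° of the true value.
At 17.61°: 5e-06° × 111320 × cos 17.61° = 5e-06 × 111320 × 0.9531 ≈ 0.53052 m.
Error at 60.8° = 5e-06° × 111320 × cos 60.8° ≈ 0.5566 × 0.4879 = 0.27154 m.
Difference: 0.53052 − 0.27154 = 0.25897 m.
That is 0.258974 m = 25.897 cm.

26 cm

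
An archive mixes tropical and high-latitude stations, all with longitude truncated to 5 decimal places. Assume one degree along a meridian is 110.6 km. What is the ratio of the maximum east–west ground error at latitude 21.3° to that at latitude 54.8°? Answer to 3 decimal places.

Truncating at 5 decimal places can drop up to a full unit in the last place, so the longitude may be off by as much as 1e-05°.
At 21.3°: 1e-05° × 110600 × cos 21.3° = 1e-05 × 110600 × 0.9317 ≈ 1.0305 m.
At 54.8°: 1e-05° × 110600 × cos 54.8° = 1e-05 × 110600 × 0.5764 ≈ 0.63753 m.
Ratio: 1.0305 / 0.63753 = cos 21.3° / cos 54.8° ≈ 1.6163.

1.616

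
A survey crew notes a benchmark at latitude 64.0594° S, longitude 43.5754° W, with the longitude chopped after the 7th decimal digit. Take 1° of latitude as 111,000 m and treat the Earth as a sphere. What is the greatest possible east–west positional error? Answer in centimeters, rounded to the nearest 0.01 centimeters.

0.49 centimeters

Truncating at 7 decimal places can drop up to a full unit in the last place, so the longitude may be off by as much as 1e-07°.
Parallels shrink by cos φ, so at 64.0594° a degree of longitude is 111000 × 0.4374 ≈ 48555.7 m.
So at most 1e-07° × 48555.7 ≈ 0.00485557 m east–west.
That is 0.00485557 m = 0.48556 cm.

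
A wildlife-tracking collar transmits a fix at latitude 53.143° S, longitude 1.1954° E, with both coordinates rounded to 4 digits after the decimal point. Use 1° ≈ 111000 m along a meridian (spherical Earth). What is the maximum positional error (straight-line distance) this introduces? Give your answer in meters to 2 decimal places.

Rounding to 4 decimal places leaves each coordinate within ±5e-05° of the true value.
North–south component: 5e-05° × 111000 = 5.55 m.
Longitude error → 5e-05 × 111000 × cos 53.143° = 5e-05 × 111000 × 0.5998 ≈ 3.329 m.
Worst case both components are at the extreme and orthogonal: √(5.55² + 3.329²) ≈ 6.47184 m.

6.47 meters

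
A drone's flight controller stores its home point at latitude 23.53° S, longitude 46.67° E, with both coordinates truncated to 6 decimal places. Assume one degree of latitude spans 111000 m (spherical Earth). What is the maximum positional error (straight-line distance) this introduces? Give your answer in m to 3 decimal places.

Truncating at 6 decimal places can drop up to a full unit in the last place, so each coordinate may be off by as much as 1e-06°.
Latitude error → 1e-06 × 111000 = 0.111 m along the meridian.
East–west component at 23.53°: 1e-06° × 111000 × cos 23.53° ≈ 1e-06 × 101770 ≈ 0.10177 m.
Worst case both components are at the extreme and orthogonal: √(0.111² + 0.10177²) ≈ 0.150593 m.

0.151 m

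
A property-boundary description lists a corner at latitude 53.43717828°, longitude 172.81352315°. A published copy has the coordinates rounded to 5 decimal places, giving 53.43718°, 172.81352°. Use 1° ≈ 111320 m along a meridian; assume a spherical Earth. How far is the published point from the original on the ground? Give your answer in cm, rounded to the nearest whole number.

28 cm

Δlat = 53.43717828 − 53.43718 = -0.00000172°; Δlon = 172.81352315 − 172.81352 = +0.00000315°.
N–S: -0.00000172° × 111320 m/° = -0.19147 m.
E–W at 53.4372°: 0.00000315° × 111320 × cos 53.4372° = 0.00000315 × 111320 × 0.5957 ≈ 0.208888 m.
Distance: √(0.19147² + 0.208888²) ≈ 0.283364 m.
That is 0.283364 m = 28.336 cm.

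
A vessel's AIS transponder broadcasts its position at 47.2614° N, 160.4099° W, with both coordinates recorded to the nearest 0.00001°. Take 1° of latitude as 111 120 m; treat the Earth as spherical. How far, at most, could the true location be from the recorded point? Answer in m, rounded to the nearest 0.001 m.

0.671 m

Rounding to 5 decimal places leaves each coordinate within ±5e-06° of the true value.
North–south component: 5e-06° × 111120 = 0.5556 m.
East–west component at 47.2614°: 5e-06° × 111120 × cos 47.2614° ≈ 5e-06 × 75412.1 ≈ 0.377061 m.
The two errors are perpendicular, so the maximum displacement is √(0.5556² + 0.377061²) ≈ 0.671466 m.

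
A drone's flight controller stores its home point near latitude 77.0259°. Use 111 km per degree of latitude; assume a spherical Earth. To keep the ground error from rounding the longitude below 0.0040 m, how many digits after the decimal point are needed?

At 77.0259° one degree of longitude covers 111000 × cos 77.0259° ≈ 111000 × 0.2245 ≈ 24920.7 m.
Rounding to N decimal places gives at most 0.5 × 10⁻ᴺ degrees of error, i.e. 0.5 × 10⁻ᴺ × 24920.7 m.
Setting 12460.3 × 10⁻ᴺ ≤ 0.0040 gives 10ᴺ ≥ 3.115e+06, i.e. N ≥ 6.49.
So 7 decimal places suffice (0.00125 m); 6 would allow up to 0.0125 m.

7 decimal places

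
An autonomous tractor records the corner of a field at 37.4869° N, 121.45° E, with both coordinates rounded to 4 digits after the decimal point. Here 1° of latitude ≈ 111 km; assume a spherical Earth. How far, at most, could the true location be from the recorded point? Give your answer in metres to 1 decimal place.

Rounding to 4 decimal places leaves each coordinate within ±5e-05° of the true value.
N–S: 5e-05° × 111000 m/° = 5.55 m.
East–west component at 37.4869°: 5e-05° × 111000 × cos 37.4869° ≈ 5e-05 × 88077.7 ≈ 4.40388 m.
The two errors are perpendicular, so the maximum displacement is √(5.55² + 4.40388²) ≈ 7.08496 m.

7.1 metres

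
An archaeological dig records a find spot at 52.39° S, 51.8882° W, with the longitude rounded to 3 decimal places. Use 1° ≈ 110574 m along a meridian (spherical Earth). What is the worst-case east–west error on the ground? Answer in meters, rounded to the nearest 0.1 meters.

33.7 meters

Rounding to 3 decimal places leaves the longitude within ±0.0005° of the true value.
Parallels shrink by cos φ, so at 52.39° a degree of longitude is 110574 × 0.6103 ≈ 67481.5 m.
So at most 0.0005° × 67481.5 ≈ 33.7407 m east–west.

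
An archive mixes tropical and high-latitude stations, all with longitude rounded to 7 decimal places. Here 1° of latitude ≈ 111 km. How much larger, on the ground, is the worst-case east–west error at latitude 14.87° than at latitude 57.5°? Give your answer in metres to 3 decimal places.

0.002 metres

Rounding to 7 decimal places leaves the longitude within ±5e-08° of the true value.
At 14.87°: 5e-08° × 111000 × cos 14.87° = 5e-08 × 111000 × 0.9665 ≈ 0.0053641 m.
At 57.5°: 5e-08° × 111000 × cos 57.5° = 5e-08 × 111000 × 0.5373 ≈ 0.002982 m.
Difference: 0.0053641 − 0.002982 = 0.0023821 m.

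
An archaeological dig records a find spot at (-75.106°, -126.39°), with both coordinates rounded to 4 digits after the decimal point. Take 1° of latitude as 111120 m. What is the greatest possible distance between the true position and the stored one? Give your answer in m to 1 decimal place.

5.7 m

Rounding to 4 decimal places leaves each coordinate within ±5e-05° of the true value.
N–S: 5e-05° × 111120 m/° = 5.556 m.
East–west component at 75.106°: 5e-05° × 111120 × cos 75.106° ≈ 5e-05 × 28561.4 ≈ 1.42807 m.
Combining orthogonally: (5.556² + 1.42807²)^½ ≈ 5.73659 m.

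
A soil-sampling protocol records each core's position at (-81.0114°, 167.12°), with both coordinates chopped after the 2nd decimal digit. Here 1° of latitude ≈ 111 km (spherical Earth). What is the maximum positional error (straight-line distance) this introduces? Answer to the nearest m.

Truncating at 2 decimal places can drop up to a full unit in the last place, so each coordinate may be off by as much as 0.01°.
N–S: 0.01° × 111000 m/° = 1110 m.
E–W at 81.0114°: 0.01° × 111000 × cos 81.0114° = 0.01 × 111000 × 0.1562 ≈ 173.424 m.
Combining orthogonally: (1110² + 173.424²)^½ ≈ 1123.47 m.

1123 m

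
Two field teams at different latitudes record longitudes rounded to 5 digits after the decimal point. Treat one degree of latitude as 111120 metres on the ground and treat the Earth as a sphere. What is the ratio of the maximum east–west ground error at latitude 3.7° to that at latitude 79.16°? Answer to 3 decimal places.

Rounding to 5 decimal places leaves the longitude within ±5e-06° of the true value.
At 3.7°: 5e-06° × 111120 × cos 3.7° = 5e-06 × 111120 × 0.9979 ≈ 0.55444 m.
At 79.16°: 5e-06° × 111120 × cos 79.16° = 5e-06 × 111120 × 0.1881 ≈ 0.10449 m.
The ratio reduces to cos 3.7° / cos 79.16° = 0.9979/0.1881 ≈ 5.3062.

5.306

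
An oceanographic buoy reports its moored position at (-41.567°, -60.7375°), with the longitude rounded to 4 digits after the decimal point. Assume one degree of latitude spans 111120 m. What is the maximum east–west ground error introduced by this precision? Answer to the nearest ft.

Rounding to 4 decimal places leaves the longitude within ±5e-05° of the true value.
Parallels shrink by cos φ, so at 41.567° a degree of longitude is 111120 × 0.7482 ≈ 83137.8 m.
So at most 5e-05° × 83137.8 ≈ 4.15689 m east–west.
In feet: 4.15689 m ÷ 0.3048 ≈ 13.638 ft.

14 ft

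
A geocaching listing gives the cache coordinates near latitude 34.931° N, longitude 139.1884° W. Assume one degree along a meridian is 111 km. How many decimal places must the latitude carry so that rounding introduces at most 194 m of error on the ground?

3 decimal places

One degree of latitude covers 111000 m.
Rounding to N decimal places gives at most 0.5 × 10⁻ᴺ degrees of error, i.e. 0.5 × 10⁻ᴺ × 111000 m.
Setting 55500 × 10⁻ᴺ ≤ 194 gives 10ᴺ ≥ 286.1, i.e. N ≥ 2.46.
N = 2 would give 555 m (too coarse); N = 3 gives 55.5 m ≤ 194 m.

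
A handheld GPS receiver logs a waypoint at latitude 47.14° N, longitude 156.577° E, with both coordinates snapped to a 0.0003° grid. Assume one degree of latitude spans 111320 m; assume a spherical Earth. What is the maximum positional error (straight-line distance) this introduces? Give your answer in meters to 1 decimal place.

20.2 meters

With a 0.0003° grid the true value lies within half a step, ±0.0003°/2 = ±0.00015°, of the stored one.
N–S: 0.00015° × 111320 m/° = 16.698 m.
E–W at 47.14°: 0.00015° × 111320 × cos 47.14° = 0.00015 × 111320 × 0.6802 ≈ 11.3581 m.
Worst case both components are at the extreme and orthogonal: √(16.698² + 11.3581²) ≈ 20.1948 m.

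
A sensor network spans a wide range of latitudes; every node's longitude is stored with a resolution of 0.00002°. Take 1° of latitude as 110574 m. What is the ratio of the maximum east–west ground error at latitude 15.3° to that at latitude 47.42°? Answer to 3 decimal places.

1.426

With a 0.00002° grid the true value lies within half a step, ±0.00002°/2 = ±1e-05°, of the stored one.
At 15.3°: 1e-05° × 110574 × cos 15.3° = 1e-05 × 110574 × 0.9646 ≈ 1.0665 m.
Error at 47.42° = 1e-05° × 110574 × cos 47.42° ≈ 1.1057 × 0.6766 = 0.74816 m.
Ratio: 1.0665 / 0.74816 = cos 15.3° / cos 47.42° ≈ 1.4256.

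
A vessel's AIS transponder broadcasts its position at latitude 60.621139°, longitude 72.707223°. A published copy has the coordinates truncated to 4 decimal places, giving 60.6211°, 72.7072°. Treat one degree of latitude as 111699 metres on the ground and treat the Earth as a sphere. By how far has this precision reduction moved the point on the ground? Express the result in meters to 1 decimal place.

4.5 meters

Δlat = 60.621139 − 60.6211 = +0.000039°; Δlon = 72.707223 − 72.7072 = +0.000023°.
N–S: 0.000039° × 111699 m/° = 4.35626 m.
E–W at 60.6211°: 0.000023° × 111699 × cos 60.6211° = 0.000023 × 111699 × 0.4906 ≈ 1.26035 m.
Combined displacement = (4.35626² + 1.26035²)^½ ≈ 4.53492 m.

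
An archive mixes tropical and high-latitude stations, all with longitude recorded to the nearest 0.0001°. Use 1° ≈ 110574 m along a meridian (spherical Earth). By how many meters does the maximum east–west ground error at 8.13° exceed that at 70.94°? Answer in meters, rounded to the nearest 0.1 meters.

Rounding to 4 decimal places leaves the longitude within ±5e-05° of the true value.
Error at 8.13° = 5e-05° × 110574 × cos 8.13° ≈ 5.5287 × 0.9899 = 5.4731 m.
Error at 70.94° = 5e-05° × 110574 × cos 70.94° ≈ 5.5287 × 0.3266 = 1.8054 m.
Difference: 5.4731 − 1.8054 = 3.6677 m.

3.7 meters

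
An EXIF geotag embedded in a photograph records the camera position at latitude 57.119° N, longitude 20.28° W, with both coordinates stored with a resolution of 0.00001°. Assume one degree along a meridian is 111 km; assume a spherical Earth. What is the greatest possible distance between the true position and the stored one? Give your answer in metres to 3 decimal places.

0.632 metres

With a 0.00001° grid the true value lies within half a step, ±0.00001°/2 = ±5e-06°, of the stored one.
Latitude error → 5e-06 × 111000 = 0.555 m along the meridian.
East–west component at 57.119°: 5e-06° × 111000 × cos 57.119° ≈ 5e-06 × 60261.5 ≈ 0.301307 m.
Worst case both components are at the extreme and orthogonal: √(0.555² + 0.301307²) ≈ 0.631515 m.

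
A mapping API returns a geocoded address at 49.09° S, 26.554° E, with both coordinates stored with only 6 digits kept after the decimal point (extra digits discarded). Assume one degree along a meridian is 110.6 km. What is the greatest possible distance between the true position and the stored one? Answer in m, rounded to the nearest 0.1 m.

0.1 m

Truncating at 6 decimal places can drop up to a full unit in the last place, so each coordinate may be off by as much as 1e-06°.
N–S: 1e-06° × 110600 m/° = 0.1106 m.
E–W at 49.09°: 1e-06° × 110600 × cos 49.09° = 1e-06 × 110600 × 0.6549 ≈ 0.0724289 m.
Worst case both components are at the extreme and orthogonal: √(0.1106² + 0.0724289²) ≈ 0.132206 m.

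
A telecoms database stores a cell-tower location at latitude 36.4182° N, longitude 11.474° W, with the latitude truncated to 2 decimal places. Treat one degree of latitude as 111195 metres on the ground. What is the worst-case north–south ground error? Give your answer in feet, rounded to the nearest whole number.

3648 feet

Truncating at 2 decimal places can drop up to a full unit in the last place, so the latitude may be off by as much as 0.01°.
So the N–S error is at most 0.01 × 111195 = 1111.95 m.
Converting: 1111.95 m × 3.2808 ft/m ≈ 3648.1 ft.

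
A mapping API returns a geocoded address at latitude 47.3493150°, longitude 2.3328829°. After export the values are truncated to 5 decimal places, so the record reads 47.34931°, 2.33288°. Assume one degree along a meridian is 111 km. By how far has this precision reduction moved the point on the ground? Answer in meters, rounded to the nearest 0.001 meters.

The latitude changed by +0.0000050° and the longitude by +0.0000029°.
North–south shift: 0.0000050 × 111000 = 0.555 m.
E–W at 47.3493°: 0.0000029° × 111000 × cos 47.3493° = 0.0000029 × 111000 × 0.6775 ≈ 0.218096 m.
Combined displacement = (0.555² + 0.218096²)^½ ≈ 0.596314 m.

0.596 meters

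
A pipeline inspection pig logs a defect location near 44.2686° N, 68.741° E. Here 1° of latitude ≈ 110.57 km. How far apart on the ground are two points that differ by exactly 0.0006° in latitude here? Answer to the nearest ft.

Along a meridian 0.0006° is 0.0006 × 110570 = 66.342 m.
In feet: 66.342 m ÷ 0.3048 ≈ 217.66 ft.

218 ft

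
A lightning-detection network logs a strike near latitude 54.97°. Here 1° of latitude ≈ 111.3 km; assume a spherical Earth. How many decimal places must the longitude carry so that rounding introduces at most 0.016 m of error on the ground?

At 54.97° one degree of longitude covers 111300 × cos 54.97° ≈ 111300 × 0.5740 ≈ 63886.8 m.
N decimal places → at most half a unit in the last place, 0.5 × 10⁻ᴺ° = 63886.8/2 × 10⁻ᴺ m.
Need 0.5 × 63886.8 × 10⁻ᴺ ≤ 0.016 → 10⁻ᴺ ≤ 5.009e-07, so N ≥ 6.30.
So 7 decimal places suffice (0.00319 m); 6 would allow up to 0.0319 m.

7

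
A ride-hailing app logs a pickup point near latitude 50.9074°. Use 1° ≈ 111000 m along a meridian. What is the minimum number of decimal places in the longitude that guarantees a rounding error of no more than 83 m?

3 decimal places

At 50.9074° one degree of longitude covers 111000 × cos 50.9074° ≈ 111000 × 0.6306 ≈ 69993.9 m.
With N decimal places the half-ulp bound is 0.5·10⁻ᴺ°, or 0.5·10⁻ᴺ × 69993.9 m on the ground.
Setting 34996.9 × 10⁻ᴺ ≤ 83 gives 10ᴺ ≥ 421.6, i.e. N ≥ 2.62.
So 3 decimal places suffice (35 m); 2 would allow up to 350 m.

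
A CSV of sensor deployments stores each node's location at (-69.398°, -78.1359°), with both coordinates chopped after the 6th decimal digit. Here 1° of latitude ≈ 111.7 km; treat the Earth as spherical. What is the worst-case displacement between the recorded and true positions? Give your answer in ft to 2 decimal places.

0.39 ft

Truncating at 6 decimal places can drop up to a full unit in the last place, so each coordinate may be off by as much as 1e-06°.
Latitude error → 1e-06 × 111700 = 0.1117 m along the meridian.
Longitude error → 1e-06 × 111700 × cos 69.398° = 1e-06 × 111700 × 0.3519 ≈ 0.0393044 m.
Worst case both components are at the extreme and orthogonal: √(0.1117² + 0.0393044²) ≈ 0.118413 m.
Converting: 0.118413 m × 3.2808 ft/m ≈ 0.3885 ft.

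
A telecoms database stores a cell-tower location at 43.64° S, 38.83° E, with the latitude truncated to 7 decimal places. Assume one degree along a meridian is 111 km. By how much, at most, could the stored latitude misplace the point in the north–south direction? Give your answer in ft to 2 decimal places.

0.04 ft

Truncating at 7 decimal places can drop up to a full unit in the last place, so the latitude may be off by as much as 1e-07°.
So the N–S error is at most 1e-07 × 111000 = 0.0111 m.
In feet: 0.0111 m ÷ 0.3048 ≈ 0.036417 ft.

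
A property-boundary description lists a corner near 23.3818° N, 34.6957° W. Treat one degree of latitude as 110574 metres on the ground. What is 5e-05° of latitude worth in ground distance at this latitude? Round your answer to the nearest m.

6 m

Along a meridian 5e-05° is 5e-05 × 110574 = 5.5287 m.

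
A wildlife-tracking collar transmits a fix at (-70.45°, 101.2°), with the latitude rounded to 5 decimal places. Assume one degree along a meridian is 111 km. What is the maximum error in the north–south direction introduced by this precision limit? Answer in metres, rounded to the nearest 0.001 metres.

Rounding to 5 decimal places leaves the latitude within ±5e-06° of the true value.
So the N–S error is at most 5e-06 × 111000 = 0.555 m.

0.555 metres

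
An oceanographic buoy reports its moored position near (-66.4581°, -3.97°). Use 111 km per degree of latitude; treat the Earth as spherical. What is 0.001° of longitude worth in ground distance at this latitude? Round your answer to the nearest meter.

44 meters

At 66.4581° a degree of longitude is 111000 × cos 66.4581° ≈ 44335.6 m, so 0.001° corresponds to 44.3356 m.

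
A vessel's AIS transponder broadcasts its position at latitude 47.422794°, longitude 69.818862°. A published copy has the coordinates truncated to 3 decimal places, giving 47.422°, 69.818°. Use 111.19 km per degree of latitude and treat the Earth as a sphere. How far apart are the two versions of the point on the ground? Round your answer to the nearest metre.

Δlat = 47.422794 − 47.422 = +0.000794°; Δlon = 69.818862 − 69.818 = +0.000862°.
N–S: 0.000794° × 111190 m/° = 88.2849 m.
E–W at 47.422°: 0.000862° × 111190 × cos 47.422° = 0.000862 × 111190 × 0.6766 ≈ 64.8486 m.
Combined displacement = (88.2849² + 64.8486²)^½ ≈ 109.542 m.

110 metres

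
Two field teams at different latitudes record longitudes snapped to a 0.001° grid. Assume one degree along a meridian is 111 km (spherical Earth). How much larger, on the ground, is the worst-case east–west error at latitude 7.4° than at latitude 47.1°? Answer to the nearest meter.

With a 0.001° grid the true value lies within half a step, ±0.001°/2 = ±0.0005°, of the stored one.
At 7.4°: 0.0005° × 111000 × cos 7.4° = 0.0005 × 111000 × 0.9917 ≈ 55.038 m.
Error at 47.1° = 0.0005° × 111000 × cos 47.1° ≈ 55.5 × 0.6807 = 37.78 m.
Difference: 55.038 − 37.78 = 17.258 m.

17 meters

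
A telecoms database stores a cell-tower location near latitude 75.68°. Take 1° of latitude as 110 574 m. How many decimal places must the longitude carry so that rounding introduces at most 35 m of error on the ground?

3

At 75.68° one degree of longitude covers 110574 × cos 75.68° ≈ 110574 × 0.2473 ≈ 27349.1 m.
Rounding to N decimal places gives at most 0.5 × 10⁻ᴺ degrees of error, i.e. 0.5 × 10⁻ᴺ × 27349.1 m.
Need 0.5 × 27349.1 × 10⁻ᴺ ≤ 35 → 10⁻ᴺ ≤ 2.560e-03, so N ≥ 2.59.
So 3 decimal places suffice (13.7 m); 2 would allow up to 137 m.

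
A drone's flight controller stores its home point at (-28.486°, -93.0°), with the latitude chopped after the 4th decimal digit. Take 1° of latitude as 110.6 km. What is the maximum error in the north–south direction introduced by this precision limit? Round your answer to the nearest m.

11 m

Truncating at 4 decimal places can drop up to a full unit in the last place, so the latitude may be off by as much as 0.0001°.
So the N–S error is at most 0.0001 × 110600 = 11.06 m.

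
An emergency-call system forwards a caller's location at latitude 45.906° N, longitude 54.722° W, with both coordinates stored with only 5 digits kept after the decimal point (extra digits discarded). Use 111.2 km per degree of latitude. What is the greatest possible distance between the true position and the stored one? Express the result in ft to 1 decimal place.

Truncating at 5 decimal places can drop up to a full unit in the last place, so each coordinate may be off by as much as 1e-05°.
N–S: 1e-05° × 111200 m/° = 1.112 m.
E–W at 45.906°: 1e-05° × 111200 × cos 45.906° = 1e-05 × 111200 × 0.6958 ≈ 0.773771 m.
The two errors are perpendicular, so the maximum displacement is √(1.112² + 0.773771²) ≈ 1.35472 m.
In feet: 1.35472 m ÷ 0.3048 ≈ 4.4446 ft.

4.4 ft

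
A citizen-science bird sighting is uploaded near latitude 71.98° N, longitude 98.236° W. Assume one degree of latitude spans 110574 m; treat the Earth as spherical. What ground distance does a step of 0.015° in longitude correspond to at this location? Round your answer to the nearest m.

513 m

At 71.98° a degree of longitude is 110574 × cos 71.98° ≈ 34206 m, so 0.015° corresponds to 513.089 m.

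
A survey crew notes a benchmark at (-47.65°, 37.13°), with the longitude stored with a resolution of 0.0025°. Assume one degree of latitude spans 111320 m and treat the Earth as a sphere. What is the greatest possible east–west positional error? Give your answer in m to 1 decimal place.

93.7 m

With a 0.0025° grid the true value lies within half a step, ±0.0025°/2 = ±0.00125°, of the stored one.
One degree of longitude at 47.65° is 111320 × cos 47.65° ≈ 111320 × 0.6737 = 74991.6 m.
So at most 0.00125° × 74991.6 ≈ 93.7395 m east–west.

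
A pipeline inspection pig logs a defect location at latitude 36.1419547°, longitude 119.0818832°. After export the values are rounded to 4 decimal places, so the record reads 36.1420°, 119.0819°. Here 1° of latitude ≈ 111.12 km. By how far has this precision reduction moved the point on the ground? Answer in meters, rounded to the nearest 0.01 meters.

5.25 meters

The latitude changed by -0.0000453° and the longitude by -0.0000168°.
North–south shift: -0.0000453 × 111120 = -5.03374 m.
East–west at this latitude: -0.0000168° × 111120 × cos 36.142° ≈ -0.0000168 × 89735.8 = -1.50756 m.
Hypotenuse of the two orthogonal shifts: √(5.03374² + 1.50756²) = 5.25464 m.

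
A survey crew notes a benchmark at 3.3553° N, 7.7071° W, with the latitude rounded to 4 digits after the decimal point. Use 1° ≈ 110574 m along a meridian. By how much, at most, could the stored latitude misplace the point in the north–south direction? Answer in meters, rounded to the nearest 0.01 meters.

Rounding to 4 decimal places leaves the latitude within ±5e-05° of the true value.
Along the meridian that is 5e-05° × 110574 m/° = 5.5287 m.

5.53 meters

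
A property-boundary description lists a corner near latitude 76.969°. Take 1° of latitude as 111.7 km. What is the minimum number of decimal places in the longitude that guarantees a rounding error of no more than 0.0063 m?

At 76.969° one degree of longitude covers 111700 × cos 76.969° ≈ 111700 × 0.2255 ≈ 25185.9 m.
With N decimal places the half-ulp bound is 0.5·10⁻ᴺ°, or 0.5·10⁻ᴺ × 25185.9 m on the ground.
Setting 12593 × 10⁻ᴺ ≤ 0.0063 gives 10ᴺ ≥ 1.999e+06, i.e. N ≥ 6.30.
N = 6 would give 0.0126 m (too coarse); N = 7 gives 0.00126 m ≤ 0.0063 m.

7 decimal places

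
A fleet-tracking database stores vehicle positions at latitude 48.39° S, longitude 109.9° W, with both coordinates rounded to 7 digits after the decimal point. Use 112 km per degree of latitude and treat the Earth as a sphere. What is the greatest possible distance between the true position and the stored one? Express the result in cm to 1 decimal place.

0.7 cm

Rounding to 7 decimal places leaves each coordinate within ±5e-08° of the true value.
N–S: 5e-08° × 112000 m/° = 0.0056 m.
East–west component at 48.39°: 5e-08° × 112000 × cos 48.39° ≈ 5e-08 × 74374.4 ≈ 0.00371872 m.
The two errors are perpendicular, so the maximum displacement is √(0.0056² + 0.00371872²) ≈ 0.00672227 m.
That is 0.00672227 m = 0.67223 cm.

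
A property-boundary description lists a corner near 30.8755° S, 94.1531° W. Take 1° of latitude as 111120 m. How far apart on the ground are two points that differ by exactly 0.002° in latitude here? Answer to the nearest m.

222 m

0.002° × 111120 m/° = 222.24 m.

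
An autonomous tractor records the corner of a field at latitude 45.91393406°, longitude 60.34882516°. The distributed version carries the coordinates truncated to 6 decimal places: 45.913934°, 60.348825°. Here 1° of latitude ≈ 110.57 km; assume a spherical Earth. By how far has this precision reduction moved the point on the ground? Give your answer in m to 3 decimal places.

0.014 m

The latitude changed by +0.00000006° and the longitude by +0.00000016°.
N–S: 0.00000006° × 110570 m/° = 0.0066342 m.
E–W at 45.9139°: 0.00000016° × 110570 × cos 45.9139° = 0.00000016 × 110570 × 0.6957 ≈ 0.0123084 m.
Combined displacement = (0.0066342² + 0.0123084²)^½ ≈ 0.0139825 m.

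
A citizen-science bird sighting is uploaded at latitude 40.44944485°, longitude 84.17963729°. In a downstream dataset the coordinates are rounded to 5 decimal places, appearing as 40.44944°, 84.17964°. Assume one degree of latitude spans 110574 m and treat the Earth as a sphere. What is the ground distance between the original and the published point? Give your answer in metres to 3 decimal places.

Δlat = 40.44944485 − 40.44944 = +0.00000485°; Δlon = 84.17963729 − 84.17964 = -0.00000271°.
North–south shift: 0.00000485 × 110574 = 0.536284 m.
E–W at 40.4494°: -0.00000271° × 110574 × cos 40.4494° = -0.00000271 × 110574 × 0.7610 ≈ -0.228032 m.
Distance: √(0.536284² + 0.228032²) ≈ 0.582751 m.

0.583 metres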